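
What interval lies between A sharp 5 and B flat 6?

A to B spans two letter names (A-B), plus an octave: a ninth.
The major ninth is 14 semitones; here we have 12, two semitones narrower: diminished.

diminished ninth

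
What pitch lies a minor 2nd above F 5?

G flat 5

The second takes the letter from F up to G.
A minor second spans 1 semitone, so from F5 the target pitch is Gb5.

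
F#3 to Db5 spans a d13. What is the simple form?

Subtracting seven from the interval number removes an octave: 13 − 7 = 6.
So a diminished thirteenth is an octave plus a diminished sixth. The quality is unchanged.

diminished 6th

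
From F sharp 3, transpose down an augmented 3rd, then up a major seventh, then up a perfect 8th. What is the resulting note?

C 5

F#3 down an augmented third → Db3 (5 semitones).
A major seventh up from Db3 is C4.
A perfect octave up from C4 is C5.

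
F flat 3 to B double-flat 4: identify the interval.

perfect eleventh

F to B spans four letter names (F-G-A-B), plus an octave: an eleventh.
Counting semitones, Fb3→Bbb4 is 17, which is the perfect eleventh.
(Equivalently, a compound perfect fourth: a perfect fourth plus an octave.)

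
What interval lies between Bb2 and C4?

B to C spans two letter names (B-C), plus an octave — that makes it a ninth of some quality.
The major ninth spans 14 semitones, and Bb2 to C4 is exactly 14 semitones — so this is a major ninth.
(Equivalently, a compound major second: a major second plus an octave.)

M9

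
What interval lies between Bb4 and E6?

augmented eleventh

B to E spans four letter names (B-C-D-E), plus an octave — that makes it an eleventh of some quality.
Bb4 to E6 spans 18 semitones — one semitone wider than the perfect eleventh (17) — giving an augmented eleventh.
(Equivalently, a compound augmented fourth: an augmented fourth plus an octave.)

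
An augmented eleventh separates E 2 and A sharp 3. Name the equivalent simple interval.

Each octave removed subtracts seven from the number: 11 − 7 = 4.
Quality carries through unchanged, so the simple form is an augmented fourth.

A4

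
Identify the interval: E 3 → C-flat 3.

Descending from E3 to Cb3 is the same interval as ascending Cb3 to E3.
C to E spans three letter names (C-D-E): a third.
A major third would be 4 semitones; Cb3 to E3 is 5, one semitone wider, so the interval is augmented.

augmented third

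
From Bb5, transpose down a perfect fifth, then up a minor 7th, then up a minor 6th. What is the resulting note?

Bbb6

A perfect fifth down from Bb5 is Eb5.
A minor seventh up from Eb5 is Db6.
Up a minor sixth from Db6: Bbb6 (8 semitones up).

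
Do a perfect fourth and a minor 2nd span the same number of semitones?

A perfect fourth is 5 semitones but a minor second is 1 semitone — different sizes.

No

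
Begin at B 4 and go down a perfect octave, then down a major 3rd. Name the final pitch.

A perfect octave down from B4 is B3.
Down a major third from B3: G3 (4 semitones down).

G 3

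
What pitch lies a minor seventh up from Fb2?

Counting seven letter names up from F lands on E.
A minor seventh is 10 semitones; 10 semitones up from Fb2 gives Ebb3.

Ebb3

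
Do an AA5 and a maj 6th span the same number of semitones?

Yes

A doubly augmented fifth = 9 semitones = a major sixth; enharmonically equal.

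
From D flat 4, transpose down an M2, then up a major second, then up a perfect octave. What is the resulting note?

D flat 5

Db4 down a major second → Cb4 (2 semitones).
Up a major second from Cb4: Db4 (2 semitones up).
Up a perfect octave from Db4: Db5 (12 semitones up).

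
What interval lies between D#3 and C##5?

D to C spans seven letter names (D-E-F-G-A-B-C), plus an octave, so the interval is some kind of fourteenth.
Counting semitones, D#3→C##5 is 23, which is the major fourteenth.
(Equivalently, a compound major seventh: a major seventh plus an octave.)

major 14th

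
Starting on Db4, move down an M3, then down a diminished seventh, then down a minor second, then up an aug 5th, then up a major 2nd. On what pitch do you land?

G##3

A major third down from Db4 is Bbb3.
Down a diminished seventh from Bbb3: C3 (9 semitones down).
A minor second down from C3 is B2.
Up an augmented fifth from B2: F##3 (8 semitones up).
Up a major second from F##3: G##3 (2 semitones up).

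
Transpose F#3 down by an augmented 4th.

Counting four letter names down from F lands on C.
An augmented fourth is 6 semitones; 6 semitones down from F#3 gives C3.

C3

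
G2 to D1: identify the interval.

Descending from G2 to D1 is the same interval as ascending D1 to G2.
D to G spans four letter names (D-E-F-G), plus an octave, so the interval is some kind of eleventh.
D1 to G2 is 17 semitones, matching the perfect eleventh exactly, so the quality is perfect.
(Equivalently, a compound perfect fourth: a perfect fourth plus an octave.)

perfect 11th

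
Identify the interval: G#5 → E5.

Descending from G#5 to E5 is the same interval as ascending E5 to G#5.
E to G spans three letter names (E-F-G), so the interval is some kind of third.
The major third spans 4 semitones, and E5 to G#5 is exactly 4 semitones — so this is a major third.

M3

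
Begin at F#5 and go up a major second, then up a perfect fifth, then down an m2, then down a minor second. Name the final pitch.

B##5

F#5 up a major second → G#5 (2 semitones).
A perfect fifth up from G#5 is D#6.
A minor second down from D#6 is C##6.
A minor second down from C##6 is B##5.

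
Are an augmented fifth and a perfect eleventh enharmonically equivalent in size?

No

An augmented fifth is 8 semitones but a perfect eleventh is 17 semitones — different sizes.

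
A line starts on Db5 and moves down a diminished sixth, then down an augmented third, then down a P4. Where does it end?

Ab3

Db5 down a diminished sixth → F#4 (7 semitones).
Down an augmented third from F#4: Db4 (5 semitones down).
Db4 down a perfect fourth → Ab3 (5 semitones).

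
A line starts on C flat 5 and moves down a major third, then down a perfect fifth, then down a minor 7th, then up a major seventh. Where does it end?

D flat 4

A major third down from Cb5 is Abb4.
A perfect fifth down from Abb4 is Dbb4.
A minor seventh down from Dbb4 is Ebb3.
Up a major seventh from Ebb3: Db4 (11 semitones up).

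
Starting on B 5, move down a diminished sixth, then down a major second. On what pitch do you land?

C double-sharp 5

A diminished sixth down from B5 is D##5.
A major second down from D##5 is C##5.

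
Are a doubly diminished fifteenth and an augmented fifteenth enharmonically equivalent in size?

22 semitones (doubly diminished fifteenth) vs 25 semitones (augmented fifteenth): not equal.

No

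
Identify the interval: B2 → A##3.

B to A spans seven letter names (B-C-D-E-F-G-A) — that makes it a seventh of some quality.
A major seventh would be 11 semitones; B2 to A##3 is 12, one semitone wider, so the interval is augmented.

augmented 7th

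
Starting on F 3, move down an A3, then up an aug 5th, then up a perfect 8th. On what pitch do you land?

A flat 4

Down an augmented third from F3: Dbb3 (5 semitones down).
Up an augmented fifth from Dbb3: Ab3 (8 semitones up).
Ab3 up a perfect octave → Ab4 (12 semitones).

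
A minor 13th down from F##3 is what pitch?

The thirteenth's letter: F down six letter names plus an octave → A.
A minor thirteenth is 20 semitones; 20 semitones down from F##3 gives A##1.

A##1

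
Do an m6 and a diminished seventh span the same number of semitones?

No

A minor sixth spans 8 semitones; a diminished seventh spans 9 semitones. They differ by 1.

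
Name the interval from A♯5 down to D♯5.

perfect 5th

Descending from A#5 to D#5 is the same interval as ascending D#5 to A#5.
D to A spans five letter names (D-E-F-G-A), so the interval is some kind of fifth.
D#5 to A#5 is 7 semitones, matching the perfect fifth exactly, so the quality is perfect.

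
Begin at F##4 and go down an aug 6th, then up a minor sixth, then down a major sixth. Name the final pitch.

F##4 down an augmented sixth → A3 (10 semitones).
A minor sixth up from A3 is F4.
A major sixth down from F4 is Ab3.

Ab3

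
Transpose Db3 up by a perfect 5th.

Ab3

Five letter names up from D: A.
Moving 7 semitones up from Db3 (the size of a perfect fifth) reaches Ab3.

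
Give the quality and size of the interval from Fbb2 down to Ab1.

diminished sixth

Descending from Fbb2 to Ab1 is the same interval as ascending Ab1 to Fbb2.
A to F spans six letter names (A-B-C-D-E-F) — that makes it a sixth of some quality.
The major sixth is 9 semitones; here we have 7, two semitones narrower: diminished.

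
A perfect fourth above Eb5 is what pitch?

Ab5

Four letter names up from E: A.
Moving 5 semitones up from Eb5 (the size of a perfect fourth) reaches Ab5.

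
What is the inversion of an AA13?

doubly diminished third

First reduce the compound doubly augmented thirteenth to its simple form, a doubly augmented sixth.
Interval numbers invert to sum to nine: 6 + 3 = 9, so a sixth inverts to a third.
The quality also flips — doubly augmented becomes doubly diminished — giving a doubly diminished third.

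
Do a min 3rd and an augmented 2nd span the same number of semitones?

Both span 3 semitones: a minor third and an augmented second are the same chromatic distance.

Yes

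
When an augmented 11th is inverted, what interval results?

First reduce the compound augmented eleventh to its simple form, an augmented fourth.
Inverted interval numbers add to nine, so a fourth pairs with a fifth (4 + 5 = 9).
And augmented becomes diminished under inversion, so we get a diminished fifth.

d5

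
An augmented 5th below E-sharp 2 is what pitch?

Five letter names down from E: A.
An augmented fifth spans 8 semitones, so from E#2 the target pitch is A1.

A 1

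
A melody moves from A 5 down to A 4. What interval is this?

Descending from A5 to A4 is the same interval as ascending A4 to A5.
A to A is the same letter name, plus an octave — that makes it an octave of some quality.
A4 to A5 is 12 semitones, matching the perfect octave exactly, so the quality is perfect.

perfect 8th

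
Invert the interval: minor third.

Interval numbers invert to sum to nine: 3 + 6 = 9, so a third inverts to a sixth.
And minor becomes major under inversion, so we get a major sixth.

M6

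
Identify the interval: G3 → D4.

G to D spans five letter names (G-A-B-C-D), so the interval is some kind of fifth.
The perfect fifth spans 7 semitones, and G3 to D4 is exactly 7 semitones — so this is a perfect fifth.

perfect fifth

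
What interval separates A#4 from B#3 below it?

minor seventh

Descending from A#4 to B#3 is the same interval as ascending B#3 to A#4.
B to A spans seven letter names (B-C-D-E-F-G-A), so the interval is some kind of seventh.
A major seventh would be 11 semitones, but B#3 to A#4 is 10 — one semitone narrower, making it a minor seventh.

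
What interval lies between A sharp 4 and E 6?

A to E spans five letter names (A-B-C-D-E), plus an octave — that makes it a twelfth of some quality.
A perfect twelfth would be 19 semitones; A#4 to E6 is 18, one semitone narrower, so the interval is diminished.
(Equivalently, a compound diminished fifth: a diminished fifth plus an octave.)

diminished 12th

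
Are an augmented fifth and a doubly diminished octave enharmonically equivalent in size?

No

An augmented fifth spans 8 semitones; a doubly diminished octave spans 10 semitones. They differ by 2.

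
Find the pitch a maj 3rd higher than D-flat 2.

F 2

Counting three letter names up from D lands on F.
A major third spans 4 semitones, so from Db2 the target pitch is F2.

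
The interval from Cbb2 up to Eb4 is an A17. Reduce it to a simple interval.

A3

Each octave removed subtracts seven from the number: 17 − 14 = 3.
Quality carries through unchanged, so the simple form is an augmented third.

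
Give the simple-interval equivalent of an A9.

augmented second

Subtracting seven from the interval number removes an octave: 9 − 7 = 2.
That makes an augmented ninth a compound augmented second — an octave plus an augmented second.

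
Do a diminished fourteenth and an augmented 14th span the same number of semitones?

A diminished fourteenth spans 21 semitones; an augmented fourteenth spans 24 semitones. They differ by 3.

No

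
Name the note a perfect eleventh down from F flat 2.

C flat 1

The eleventh's letter: F down four letter names plus an octave → C.
A perfect eleventh is 17 semitones; 17 semitones down from Fb2 gives Cb1.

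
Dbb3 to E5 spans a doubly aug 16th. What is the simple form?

Each octave removed subtracts seven from the number: 16 − 14 = 2.
That makes a doubly augmented sixteenth a compound doubly augmented second — 2 octaves plus a doubly augmented second.

doubly augmented 2nd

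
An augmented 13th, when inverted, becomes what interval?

diminished 3rd

First reduce the compound augmented thirteenth to its simple form, an augmented sixth.
The rule of nine gives the new number: 9 − 6 = 3, so a sixth becomes a third.
The quality also flips — augmented becomes diminished — giving a diminished third.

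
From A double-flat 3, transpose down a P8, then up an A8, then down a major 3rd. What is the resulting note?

Down a perfect octave from Abb3: Abb2 (12 semitones down).
An augmented octave up from Abb2 is Ab3.
A major third down from Ab3 is Fb3.

F flat 3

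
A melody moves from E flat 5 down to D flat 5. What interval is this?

major 2nd

Descending from Eb5 to Db5 is the same interval as ascending Db5 to Eb5.
D to E spans two letter names (D-E): a second.
The major second spans 2 semitones, and Db5 to Eb5 is exactly 2 semitones — so this is a major second.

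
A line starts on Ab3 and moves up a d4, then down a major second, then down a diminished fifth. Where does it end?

Fb3

Up a diminished fourth from Ab3: Dbb4 (4 semitones up).
Down a major second from Dbb4: Cbb4 (2 semitones down).
Down a diminished fifth from Cbb4: Fb3 (6 semitones down).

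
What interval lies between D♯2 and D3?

diminished 8th

D to D is the same letter name, plus an octave — that makes it an octave of some quality.
D#2 to D3 spans 11 semitones — one semitone narrower than the perfect octave (12) — giving a diminished octave.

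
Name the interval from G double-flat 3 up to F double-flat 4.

G to F spans seven letter names (G-A-B-C-D-E-F): a seventh.
A major seventh would be 11 semitones, but Gbb3 to Fbb4 is 10 — one semitone narrower, making it a minor seventh.

minor 7th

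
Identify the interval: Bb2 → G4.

major thirteenth

B to G spans six letter names (B-C-D-E-F-G), plus an octave: a thirteenth.
Bb2 to G4 is 21 semitones, matching the major thirteenth exactly, so the quality is major.
(Equivalently, a compound major sixth: a major sixth plus an octave.)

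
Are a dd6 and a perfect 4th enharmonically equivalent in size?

No

6 semitones (doubly diminished sixth) vs 5 semitones (perfect fourth): not equal.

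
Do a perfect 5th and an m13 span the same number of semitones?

A perfect fifth is 7 semitones but a minor thirteenth is 20 semitones — different sizes.

No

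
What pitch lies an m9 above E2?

F3

Counting two letter names plus an octave up from E lands on F.
A minor ninth spans 13 semitones, so from E2 the target pitch is F3.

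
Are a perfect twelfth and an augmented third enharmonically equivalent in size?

19 semitones (perfect twelfth) vs 5 semitones (augmented third): not equal.

No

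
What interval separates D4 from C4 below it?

major second

Descending from D4 to C4 is the same interval as ascending C4 to D4.
C to D spans two letter names (C-D): a second.
The major second spans 2 semitones, and C4 to D4 is exactly 2 semitones — so this is a major second.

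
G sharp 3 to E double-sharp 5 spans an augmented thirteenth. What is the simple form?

augmented 6th

Subtracting seven from the interval number removes an octave: 13 − 7 = 6.
That makes an augmented thirteenth a compound augmented sixth — an octave plus an augmented sixth.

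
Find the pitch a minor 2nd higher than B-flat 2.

Counting two letter names up from B lands on C.
A minor second is 1 semitone; 1 semitone up from Bb2 gives Cb3.

C-flat 3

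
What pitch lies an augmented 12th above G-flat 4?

Five letters up from G (plus an octave) reaches D.
Moving 20 semitones up from Gb4 (the size of an augmented twelfth) reaches D6.

D 6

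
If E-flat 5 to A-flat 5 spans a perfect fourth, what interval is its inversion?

Inverted interval numbers add to nine, so a fourth pairs with a fifth (4 + 5 = 9).
The quality also flips — perfect stays perfect — giving a perfect fifth.

P5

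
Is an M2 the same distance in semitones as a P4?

No

2 semitones (major second) vs 5 semitones (perfect fourth): not equal.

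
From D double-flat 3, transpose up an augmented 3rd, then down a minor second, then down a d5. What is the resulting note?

A sharp 2

Dbb3 up an augmented third → F3 (5 semitones).
Down a minor second from F3: E3 (1 semitone down).
E3 down a diminished fifth → A#2 (6 semitones).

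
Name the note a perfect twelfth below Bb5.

Counting five letter names plus an octave down from B lands on E.
Moving 19 semitones down from Bb5 (the size of a perfect twelfth) reaches Eb4.

Eb4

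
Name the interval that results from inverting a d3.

Inverted interval numbers add to nine, so a third pairs with a sixth (3 + 6 = 9).
The quality also flips — diminished becomes augmented — giving an augmented sixth.

augmented sixth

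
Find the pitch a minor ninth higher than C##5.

Counting two letter names plus an octave up from C lands on D.
Moving 13 semitones up from C##5 (the size of a minor ninth) reaches D#6.

D#6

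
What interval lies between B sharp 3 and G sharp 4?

minor 6th

B to G spans six letter names (B-C-D-E-F-G), so the interval is some kind of sixth.
B#3 to G#4 is 8 semitones, a half step short of the major sixth (9), so this is minor.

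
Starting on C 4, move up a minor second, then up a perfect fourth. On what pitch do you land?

Up a minor second from C4: Db4 (1 semitone up).
Db4 up a perfect fourth → Gb4 (5 semitones).

G flat 4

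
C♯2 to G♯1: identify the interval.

perfect fourth

Descending from C#2 to G#1 is the same interval as ascending G#1 to C#2.
G to C spans four letter names (G-A-B-C): a fourth.
Counting semitones, G#1→C#2 is 5, which is the perfect fourth.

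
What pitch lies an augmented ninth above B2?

C##4

Two letters up from B (plus an octave) reaches C.
An augmented ninth is 15 semitones; 15 semitones up from B2 gives C##4.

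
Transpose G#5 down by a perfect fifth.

C#5

Five letter names down from G: C.
A perfect fifth spans 7 semitones, so from G#5 the target pitch is C#5.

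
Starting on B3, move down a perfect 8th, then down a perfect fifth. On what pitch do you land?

E2

B3 down a perfect octave → B2 (12 semitones).
A perfect fifth down from B2 is E2.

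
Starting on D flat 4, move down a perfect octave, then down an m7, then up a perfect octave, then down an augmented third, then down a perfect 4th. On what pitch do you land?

G double-flat 2

Down a perfect octave from Db4: Db3 (12 semitones down).
Down a minor seventh from Db3: Eb2 (10 semitones down).
A perfect octave up from Eb2 is Eb3.
Down an augmented third from Eb3: Cbb3 (5 semitones down).
Cbb3 down a perfect fourth → Gbb2 (5 semitones).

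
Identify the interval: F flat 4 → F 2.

diminished fifteenth

Descending from Fb4 to F2 is the same interval as ascending F2 to Fb4.
F to F is the same letter name, plus 2 octaves, so the interval is some kind of fifteenth.
F2 to Fb4 spans 23 semitones — one semitone narrower than the perfect fifteenth (24) — giving a diminished fifteenth.
(Equivalently, a compound diminished octave: a diminished octave plus an octave.)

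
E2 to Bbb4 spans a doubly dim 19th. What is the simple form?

doubly diminished fifth

Each octave removed subtracts seven from the number: 19 − 14 = 5.
So a doubly diminished nineteenth is 2 octaves plus a doubly diminished fifth. The quality is unchanged.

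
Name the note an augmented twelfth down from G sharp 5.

The twelfth's letter: G down five letter names plus an octave → C.
An augmented twelfth is 20 semitones; 20 semitones down from G#5 gives C4.

C 4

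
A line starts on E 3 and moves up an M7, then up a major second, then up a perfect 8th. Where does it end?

E3 up a major seventh → D#4 (11 semitones).
A major second up from D#4 is E#4.
E#4 up a perfect octave → E#5 (12 semitones).

E sharp 5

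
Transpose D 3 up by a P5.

Counting five letter names up from D lands on A.
A perfect fifth spans 7 semitones, so from D3 the target pitch is A3.

A 3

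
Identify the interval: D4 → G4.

D to G spans four letter names (D-E-F-G): a fourth.
Counting semitones, D4→G4 is 5, which is the perfect fourth.

perfect fourth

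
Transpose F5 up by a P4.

Bb5

The fourth takes the letter from F up to B.
Moving 5 semitones up from F5 (the size of a perfect fourth) reaches Bb5.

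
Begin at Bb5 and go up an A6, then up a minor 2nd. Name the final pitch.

Up an augmented sixth from Bb5: G#6 (10 semitones up).
Up a minor second from G#6: A6 (1 semitone up).

A6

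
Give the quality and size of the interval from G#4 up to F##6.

major fourteenth

G to F spans seven letter names (G-A-B-C-D-E-F), plus an octave, so the interval is some kind of fourteenth.
G#4 to F##6 is 23 semitones, matching the major fourteenth exactly, so the quality is major.
(Equivalently, a compound major seventh: a major seventh plus an octave.)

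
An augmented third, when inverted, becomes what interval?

Inverted interval numbers add to nine, so a third pairs with a sixth (3 + 6 = 9).
The quality also flips — augmented becomes diminished — giving a diminished sixth.

d6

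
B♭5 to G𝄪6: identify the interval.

doubly augmented 6th

B to G spans six letter names (B-C-D-E-F-G): a sixth.
A major sixth would be 9 semitones; Bb5 to G##6 is 11, two semitones wider, so the interval is doubly augmented.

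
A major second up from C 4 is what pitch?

D 4

Counting two letter names up from C lands on D.
Moving 2 semitones up from C4 (the size of a major second) reaches D4.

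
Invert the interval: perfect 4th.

The rule of nine gives the new number: 9 − 4 = 5, so a fourth becomes a fifth.
And perfect stays perfect under inversion, so we get a perfect fifth.

P5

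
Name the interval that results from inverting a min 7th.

major 2nd

Inverted interval numbers add to nine, so a seventh pairs with a second (7 + 2 = 9).
The quality also flips — minor becomes major — giving a major second.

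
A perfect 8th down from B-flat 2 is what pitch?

For an octave the letter name doesn't change: still B, an octave down.
A perfect octave spans 12 semitones, so from Bb2 the target pitch is Bb1.

B-flat 1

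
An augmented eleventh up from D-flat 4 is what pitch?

Counting four letter names plus an octave up from D lands on G.
An augmented eleventh is 18 semitones; 18 semitones up from Db4 gives G5.

G 5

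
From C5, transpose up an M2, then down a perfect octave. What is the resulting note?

A major second up from C5 is D5.
D5 down a perfect octave → D4 (12 semitones).

D4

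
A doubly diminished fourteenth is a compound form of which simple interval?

doubly diminished 7th

Each octave removed subtracts seven from the number: 14 − 7 = 7.
That makes a doubly diminished fourteenth a compound doubly diminished seventh — an octave plus a doubly diminished seventh.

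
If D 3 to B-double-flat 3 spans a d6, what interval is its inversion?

A3

Interval numbers invert to sum to nine: 6 + 3 = 9, so a sixth inverts to a third.
Quality inverts too: diminished becomes augmented. That makes the inversion an augmented third.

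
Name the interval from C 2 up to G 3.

perfect twelfth

C to G spans five letter names (C-D-E-F-G), plus an octave: a twelfth.
C2 to G3 is 19 semitones, matching the perfect twelfth exactly, so the quality is perfect.
(Equivalently, a compound perfect fifth: a perfect fifth plus an octave.)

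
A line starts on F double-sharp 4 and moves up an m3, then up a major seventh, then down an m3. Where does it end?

E double-sharp 5

Up a minor third from F##4: A#4 (3 semitones up).
Up a major seventh from A#4: G##5 (11 semitones up).
A minor third down from G##5 is E##5.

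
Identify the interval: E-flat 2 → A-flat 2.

E to A spans four letter names (E-F-G-A): a fourth.
Eb2 to Ab2 is 5 semitones, matching the perfect fourth exactly, so the quality is perfect.

perfect 4th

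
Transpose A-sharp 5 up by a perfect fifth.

Counting five letter names up from A lands on E.
Moving 7 semitones up from A#5 (the size of a perfect fifth) reaches E#6.

E-sharp 6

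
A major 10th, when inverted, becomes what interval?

m6

First reduce the compound major tenth to its simple form, a major third.
Interval numbers invert to sum to nine: 3 + 6 = 9, so a third inverts to a sixth.
And major becomes minor under inversion, so we get a minor sixth.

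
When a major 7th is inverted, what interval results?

minor 2nd

The rule of nine gives the new number: 9 − 7 = 2, so a seventh becomes a second.
The quality also flips — major becomes minor — giving a minor second.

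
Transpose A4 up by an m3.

C5

Counting three letter names up from A lands on C.
A minor third spans 3 semitones, so from A4 the target pitch is C5.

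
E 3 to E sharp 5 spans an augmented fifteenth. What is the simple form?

Take out an octave (7 from the number): 15 − 7 = 8.
Quality carries through unchanged, so the simple form is an augmented octave.

augmented octave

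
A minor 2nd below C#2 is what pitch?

Two letter names down from C: B.
A minor second spans 1 semitone, so from C#2 the target pitch is B#1.

B#1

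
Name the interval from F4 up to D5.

major 6th

F to D spans six letter names (F-G-A-B-C-D), so the interval is some kind of sixth.
The major sixth spans 9 semitones, and F4 to D5 is exactly 9 semitones — so this is a major sixth.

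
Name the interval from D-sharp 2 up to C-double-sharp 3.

major 7th

D to C spans seven letter names (D-E-F-G-A-B-C), so the interval is some kind of seventh.
D#2 to C##3 is 11 semitones, matching the major seventh exactly, so the quality is major.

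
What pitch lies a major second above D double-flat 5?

E double-flat 5

Counting two letter names up from D lands on E.
A major second spans 2 semitones, so from Dbb5 the target pitch is Ebb5.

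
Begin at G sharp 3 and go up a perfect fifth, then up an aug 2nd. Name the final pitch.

E double-sharp 4

A perfect fifth up from G#3 is D#4.
An augmented second up from D#4 is E##4.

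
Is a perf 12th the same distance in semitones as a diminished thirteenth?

Yes

Both span 19 semitones: a perfect twelfth and a diminished thirteenth are the same chromatic distance.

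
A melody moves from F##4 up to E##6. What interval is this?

F to E spans seven letter names (F-G-A-B-C-D-E), plus an octave, so the interval is some kind of fourteenth.
The major fourteenth spans 23 semitones, and F##4 to E##6 is exactly 23 semitones — so this is a major fourteenth.
(Equivalently, a compound major seventh: a major seventh plus an octave.)

M14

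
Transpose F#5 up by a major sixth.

Counting six letter names up from F lands on D.
A major sixth spans 9 semitones, so from F#5 the target pitch is D#6.

D#6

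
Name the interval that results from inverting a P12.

First reduce the compound perfect twelfth to its simple form, a perfect fifth.
Interval numbers invert to sum to nine: 5 + 4 = 9, so a fifth inverts to a fourth.
And perfect stays perfect under inversion, so we get a perfect fourth.

perfect 4th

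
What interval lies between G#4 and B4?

G to B spans three letter names (G-A-B): a third.
G#4 to B4 is 3 semitones, a half step short of the major third (4), so this is minor.

minor 3rd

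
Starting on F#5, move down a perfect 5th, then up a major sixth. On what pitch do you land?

G#5

A perfect fifth down from F#5 is B4.
A major sixth up from B4 is G#5.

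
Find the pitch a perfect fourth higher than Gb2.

Cb3

Counting four letter names up from G lands on C.
Moving 5 semitones up from Gb2 (the size of a perfect fourth) reaches Cb3.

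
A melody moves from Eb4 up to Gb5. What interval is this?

minor tenth

E to G spans three letter names (E-F-G), plus an octave, so the interval is some kind of tenth.
Eb4 to Gb5 is 15 semitones, a half step short of the major tenth (16), so this is minor.
(Equivalently, a compound minor third: a minor third plus an octave.)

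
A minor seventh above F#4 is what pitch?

Seven letter names up from F: E.
A minor seventh is 10 semitones; 10 semitones up from F#4 gives E5.

E5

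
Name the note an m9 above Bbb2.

Counting two letter names plus an octave up from B lands on C.
A minor ninth spans 13 semitones, so from Bbb2 the target pitch is Cbb4.

Cbb4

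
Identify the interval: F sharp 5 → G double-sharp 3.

diminished 14th

Descending from F#5 to G##3 is the same interval as ascending G##3 to F#5.
G to F spans seven letter names (G-A-B-C-D-E-F), plus an octave, so the interval is some kind of fourteenth.
The major fourteenth is 23 semitones; here we have 21, two semitones narrower: diminished.
(Equivalently, a compound diminished seventh: a diminished seventh plus an octave.)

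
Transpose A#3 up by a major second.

B#3

Two letter names up from A: B.
A major second is 2 semitones; 2 semitones up from A#3 gives B#3.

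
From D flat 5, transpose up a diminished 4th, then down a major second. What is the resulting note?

F double-flat 5

Db5 up a diminished fourth → Gbb5 (4 semitones).
A major second down from Gbb5 is Fbb5.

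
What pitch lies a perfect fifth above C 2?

G 2

The fifth takes the letter from C up to G.
A perfect fifth spans 7 semitones, so from C2 the target pitch is G2.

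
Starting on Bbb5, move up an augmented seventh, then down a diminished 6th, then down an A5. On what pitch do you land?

Bbb5 up an augmented seventh → A6 (12 semitones).
Down a diminished sixth from A6: C##6 (7 semitones down).
Down an augmented fifth from C##6: F#5 (8 semitones down).

F#5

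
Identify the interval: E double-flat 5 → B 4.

Descending from Ebb5 to B4 is the same interval as ascending B4 to Ebb5.
B to E spans four letter names (B-C-D-E) — that makes it a fourth of some quality.
The perfect fourth is 5 semitones; here we have 3, two semitones narrower: doubly diminished.

doubly diminished fourth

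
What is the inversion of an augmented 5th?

Interval numbers invert to sum to nine: 5 + 4 = 9, so a fifth inverts to a fourth.
Quality inverts too: augmented becomes diminished. That makes the inversion a diminished fourth.

diminished 4th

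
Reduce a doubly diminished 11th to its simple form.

doubly diminished fourth

Subtracting seven from the interval number removes an octave: 11 − 7 = 4.
So a doubly diminished eleventh is an octave plus a doubly diminished fourth. The quality is unchanged.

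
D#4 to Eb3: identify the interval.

Descending from D#4 to Eb3 is the same interval as ascending Eb3 to D#4.
E to D spans seven letter names (E-F-G-A-B-C-D) — that makes it a seventh of some quality.
Eb3 to D#4 spans 12 semitones — one semitone wider than the major seventh (11) — giving an augmented seventh.

augmented seventh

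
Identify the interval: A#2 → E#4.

A to E spans five letter names (A-B-C-D-E), plus an octave, so the interval is some kind of twelfth.
Counting semitones, A#2→E#4 is 19, which is the perfect twelfth.
(Equivalently, a compound perfect fifth: a perfect fifth plus an octave.)

perfect 12th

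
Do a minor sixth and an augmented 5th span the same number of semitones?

Yes

A minor sixth = 8 semitones = an augmented fifth; enharmonically equal.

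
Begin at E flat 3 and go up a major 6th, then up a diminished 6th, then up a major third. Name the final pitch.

A major sixth up from Eb3 is C4.
A diminished sixth up from C4 is Abb4.
Up a major third from Abb4: Cb5 (4 semitones up).

C flat 5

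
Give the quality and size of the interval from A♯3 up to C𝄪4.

A to C spans three letter names (A-B-C) — that makes it a third of some quality.
A#3 to C##4 is 4 semitones, matching the major third exactly, so the quality is major.

major third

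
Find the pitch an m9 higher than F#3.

G4

The ninth's letter: F up two letter names plus an octave → G.
A minor ninth spans 13 semitones, so from F#3 the target pitch is G4.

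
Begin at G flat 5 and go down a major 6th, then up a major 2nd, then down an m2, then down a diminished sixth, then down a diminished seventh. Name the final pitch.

Gb5 down a major sixth → Bbb4 (9 semitones).
Bbb4 up a major second → Cb5 (2 semitones).
A minor second down from Cb5 is Bb4.
Down a diminished sixth from Bb4: D#4 (7 semitones down).
A diminished seventh down from D#4 is E##3.

E double-sharp 3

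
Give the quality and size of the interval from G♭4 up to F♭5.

G to F spans seven letter names (G-A-B-C-D-E-F): a seventh.
Gb4 to Fb5 is 10 semitones, a half step short of the major seventh (11), so this is minor.

minor 7th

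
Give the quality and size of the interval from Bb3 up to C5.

M9

B to C spans two letter names (B-C), plus an octave — that makes it a ninth of some quality.
Bb3 to C5 is 14 semitones, matching the major ninth exactly, so the quality is major.
(Equivalently, a compound major second: a major second plus an octave.)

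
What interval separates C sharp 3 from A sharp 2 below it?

minor third

Descending from C#3 to A#2 is the same interval as ascending A#2 to C#3.
A to C spans three letter names (A-B-C): a third.
A major third would be 4 semitones, but A#2 to C#3 is 3 — one semitone narrower, making it a minor third.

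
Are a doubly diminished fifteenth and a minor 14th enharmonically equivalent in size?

Yes

A doubly diminished fifteenth spans 22 semitones, and a minor fourteenth also spans 22 semitones — they're enharmonic.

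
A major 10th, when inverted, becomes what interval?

minor 6th

First reduce the compound major tenth to its simple form, a major third.
Interval numbers invert to sum to nine: 3 + 6 = 9, so a third inverts to a sixth.
And major becomes minor under inversion, so we get a minor sixth.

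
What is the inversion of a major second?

minor 7th

Interval numbers invert to sum to nine: 2 + 7 = 9, so a second inverts to a seventh.
Quality inverts too: major becomes minor. That makes the inversion a minor seventh.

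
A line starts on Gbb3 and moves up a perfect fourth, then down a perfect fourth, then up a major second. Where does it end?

Abb3

Gbb3 up a perfect fourth → Cbb4 (5 semitones).
Down a perfect fourth from Cbb4: Gbb3 (5 semitones down).
Up a major second from Gbb3: Abb3 (2 semitones up).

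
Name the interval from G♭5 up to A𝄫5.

G to A spans two letter names (G-A), so the interval is some kind of second.
Gb5 to Abb5 is 1 semitone, a half step short of the major second (2), so this is minor.

minor second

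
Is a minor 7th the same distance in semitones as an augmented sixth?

Yes

A minor seventh = 10 semitones = an augmented sixth; enharmonically equal.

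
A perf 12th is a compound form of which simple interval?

Each octave removed subtracts seven from the number: 12 − 7 = 5.
So a perfect twelfth is an octave plus a perfect fifth. The quality is unchanged.

perfect fifth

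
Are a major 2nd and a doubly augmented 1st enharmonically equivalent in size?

Yes

Both span 2 semitones: a major second and a doubly augmented unison are the same chromatic distance.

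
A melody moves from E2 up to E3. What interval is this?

E to E is the same letter name, plus an octave, so the interval is some kind of octave.
The perfect octave spans 12 semitones, and E2 to E3 is exactly 12 semitones — so this is a perfect octave.

P8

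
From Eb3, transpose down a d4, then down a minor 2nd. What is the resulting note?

Down a diminished fourth from Eb3: B2 (4 semitones down).
Down a minor second from B2: A#2 (1 semitone down).

A#2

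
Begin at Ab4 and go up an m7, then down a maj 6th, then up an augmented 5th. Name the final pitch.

F5

A minor seventh up from Ab4 is Gb5.
Down a major sixth from Gb5: Bbb4 (9 semitones down).
Up an augmented fifth from Bbb4: F5 (8 semitones up).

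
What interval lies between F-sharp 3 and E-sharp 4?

major 7th

F to E spans seven letter names (F-G-A-B-C-D-E): a seventh.
Counting semitones, F#3→E#4 is 11, which is the major seventh.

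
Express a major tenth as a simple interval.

Take out an octave (7 from the number): 10 − 7 = 3.
So a major tenth is an octave plus a major third. The quality is unchanged.

M3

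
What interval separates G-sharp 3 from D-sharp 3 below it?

Descending from G#3 to D#3 is the same interval as ascending D#3 to G#3.
D to G spans four letter names (D-E-F-G), so the interval is some kind of fourth.
Counting semitones, D#3→G#3 is 5, which is the perfect fourth.

P4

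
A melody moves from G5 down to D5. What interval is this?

perfect fourth

Descending from G5 to D5 is the same interval as ascending D5 to G5.
D to G spans four letter names (D-E-F-G): a fourth.
Counting semitones, D5→G5 is 5, which is the perfect fourth.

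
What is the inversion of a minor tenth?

First reduce the compound minor tenth to its simple form, a minor third.
Interval numbers invert to sum to nine: 3 + 6 = 9, so a third inverts to a sixth.
The quality also flips — minor becomes major — giving a major sixth.

major 6th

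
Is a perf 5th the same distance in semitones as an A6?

No

A perfect fifth is 7 semitones but an augmented sixth is 10 semitones — different sizes.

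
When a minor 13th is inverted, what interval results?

major third

First reduce the compound minor thirteenth to its simple form, a minor sixth.
Inverted interval numbers add to nine, so a sixth pairs with a third (6 + 3 = 9).
And minor becomes major under inversion, so we get a major third.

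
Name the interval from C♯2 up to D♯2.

C to D spans two letter names (C-D), so the interval is some kind of second.
The major second spans 2 semitones, and C#2 to D#2 is exactly 2 semitones — so this is a major second.

major 2nd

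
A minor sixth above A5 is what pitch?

F6

Counting six letter names up from A lands on F.
A minor sixth is 8 semitones; 8 semitones up from A5 gives F6.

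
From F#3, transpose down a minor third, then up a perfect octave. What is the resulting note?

Down a minor third from F#3: D#3 (3 semitones down).
D#3 up a perfect octave → D#4 (12 semitones).

D#4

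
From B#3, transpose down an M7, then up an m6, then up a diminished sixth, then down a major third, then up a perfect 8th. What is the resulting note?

B#3 down a major seventh → C#3 (11 semitones).
C#3 up a minor sixth → A3 (8 semitones).
A3 up a diminished sixth → Fb4 (7 semitones).
Down a major third from Fb4: Dbb4 (4 semitones down).
A perfect octave up from Dbb4 is Dbb5.

Dbb5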